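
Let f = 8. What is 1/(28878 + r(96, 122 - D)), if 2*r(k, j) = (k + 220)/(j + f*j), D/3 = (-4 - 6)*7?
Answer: 1494/43143811 ≈ 3.4628e-5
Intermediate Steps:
D = -210 (D = 3*((-4 - 6)*7) = 3*(-10*7) = 3*(-70) = -210)
r(k, j) = (220 + k)/(18*j) (r(k, j) = ((k + 220)/(j + 8*j))/2 = ((220 + k)/((9*j)))/2 = ((220 + k)*(1/(9*j)))/2 = ((220 + k)/(9*j))/2 = (220 + k)/(18*j))
1/(28878 + r(96, 122 - D)) = 1/(28878 + (220 + 96)/(18*(122 - 1*(-210)))) = 1/(28878 + (1/18)*316/(122 + 210)) = 1/(28878 + (1/18)*316/332) = 1/(28878 + (1/18)*(1/332)*316) = 1/(28878 + 79/1494) = 1/(43143811/1494) = 1494/43143811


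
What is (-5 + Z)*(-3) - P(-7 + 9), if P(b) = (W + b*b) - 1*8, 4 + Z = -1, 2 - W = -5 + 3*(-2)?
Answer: 21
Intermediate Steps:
W = 13 (W = 2 - (-5 + 3*(-2)) = 2 - (-5 - 6) = 2 - 1*(-11) = 2 + 11 = 13)
Z = -5 (Z = -4 - 1 = -5)
P(b) = 5 + b**2 (P(b) = (13 + b*b) - 1*8 = (13 + b**2) - 8 = 5 + b**2)
(-5 + Z)*(-3) - P(-7 + 9) = (-5 - 5)*(-3) - (5 + (-7 + 9)**2) = -10*(-3) - (5 + 2**2) = 30 - (5 + 4) = 30 - 1*9 = 30 - 9 = 21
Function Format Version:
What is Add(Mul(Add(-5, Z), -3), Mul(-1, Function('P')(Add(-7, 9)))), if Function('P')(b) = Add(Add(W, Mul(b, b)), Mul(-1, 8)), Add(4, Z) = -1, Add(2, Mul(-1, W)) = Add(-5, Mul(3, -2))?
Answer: 21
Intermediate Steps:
W = 13 (W = Add(2, Mul(-1, Add(-5, Mul(3, -2)))) = Add(2, Mul(-1, Add(-5, -6))) = Add(2, Mul(-1, -11)) = Add(2, 11) = 13)
Z = -5 (Z = Add(-4, -1) = -5)
Function('P')(b) = Add(5, Pow(b, 2)) (Function('P')(b) = Add(Add(13, Mul(b, b)), Mul(-1, 8)) = Add(Add(13, Pow(b, 2)), -8) = Add(5, Pow(b, 2)))
Add(Mul(Add(-5, Z), -3), Mul(-1, Function('P')(Add(-7, 9)))) = Add(Mul(Add(-5, -5), -3), Mul(-1, Add(5, Pow(Add(-7, 9), 2)))) = Add(Mul(-10, -3), Mul(-1, Add(5, Pow(2, 2)))) = Add(30, Mul(-1, Add(5, 4))) = Add(30, Mul(-1, 9)) = Add(30, -9) = 21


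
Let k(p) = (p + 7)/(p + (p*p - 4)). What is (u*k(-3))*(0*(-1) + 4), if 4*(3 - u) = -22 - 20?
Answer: 108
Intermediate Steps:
u = 27/2 (u = 3 - (-22 - 20)/4 = 3 - 1/4*(-42) = 3 + 21/2 = 27/2 ≈ 13.500)
k(p) = (7 + p)/(-4 + p + p**2) (k(p) = (7 + p)/(p + (p**2 - 4)) = (7 + p)/(p + (-4 + p**2)) = (7 + p)/(-4 + p + p**2))
(u*k(-3))*(0*(-1) + 4) = (27*((7 - 3)/(-4 - 3 + (-3)**2))/2)*(0*(-1) + 4) = (27*(4/(-4 - 3 + 9))/2)*(0 + 4) = (27*(4/2)/2)*4 = (27*((1/2)*4)/2)*4 = ((27/2)*2)*4 = 27*4 = 108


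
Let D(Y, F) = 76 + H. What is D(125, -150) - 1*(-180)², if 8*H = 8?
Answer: -32323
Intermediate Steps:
H = 1 (H = (⅛)*8 = 1)
D(Y, F) = 77 (D(Y, F) = 76 + 1 = 77)
D(125, -150) - 1*(-180)² = 77 - 1*(-180)² = 77 - 1*32400 = 77 - 32400 = -32323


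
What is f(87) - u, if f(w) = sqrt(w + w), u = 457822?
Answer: -457822 + sqrt(174) ≈ -4.5781e+5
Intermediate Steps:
f(w) = sqrt(2)*sqrt(w) (f(w) = sqrt(2*w) = sqrt(2)*sqrt(w))
f(87) - u = sqrt(2)*sqrt(87) - 1*457822 = sqrt(174) - 457822 = -457822 + sqrt(174)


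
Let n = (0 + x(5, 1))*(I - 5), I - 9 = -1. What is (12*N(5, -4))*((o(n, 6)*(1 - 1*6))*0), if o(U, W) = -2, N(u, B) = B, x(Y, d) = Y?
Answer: 0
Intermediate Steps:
I = 8 (I = 9 - 1 = 8)
n = 15 (n = (0 + 5)*(8 - 5) = 5*3 = 15)
(12*N(5, -4))*((o(n, 6)*(1 - 1*6))*0) = (12*(-4))*(-2*(1 - 1*6)*0) = -48*(-2*(1 - 6))*0 = -48*(-2*(-5))*0 = -480*0 = -48*0 = 0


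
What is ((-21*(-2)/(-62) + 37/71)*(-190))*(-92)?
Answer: -6013120/2201 ≈ -2732.0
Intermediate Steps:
((-21*(-2)/(-62) + 37/71)*(-190))*(-92) = ((42*(-1/62) + 37*(1/71))*(-190))*(-92) = ((-21/31 + 37/71)*(-190))*(-92) = -344/2201*(-190)*(-92) = (65360/2201)*(-92) = -6013120/2201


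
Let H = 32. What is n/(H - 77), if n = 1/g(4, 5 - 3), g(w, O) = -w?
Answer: 1/180 ≈ 0.0055556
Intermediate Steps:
n = -¼ (n = 1/(-1*4) = 1/(-4) = -¼ ≈ -0.25000)
n/(H - 77) = -1/(4*(32 - 77)) = -¼/(-45) = -¼*(-1/45) = 1/180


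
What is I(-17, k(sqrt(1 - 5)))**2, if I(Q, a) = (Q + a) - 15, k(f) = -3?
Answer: 1225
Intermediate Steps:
I(Q, a) = -15 + Q + a
I(-17, k(sqrt(1 - 5)))**2 = (-15 - 17 - 3)**2 = (-35)**2 = 1225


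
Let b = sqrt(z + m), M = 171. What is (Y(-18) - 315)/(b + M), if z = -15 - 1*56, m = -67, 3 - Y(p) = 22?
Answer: -19038/9793 + 334*I*sqrt(138)/29379 ≈ -1.944 + 0.13355*I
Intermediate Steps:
Y(p) = -19 (Y(p) = 3 - 1*22 = 3 - 22 = -19)
z = -71 (z = -15 - 56 = -71)
b = I*sqrt(138) (b = sqrt(-71 - 67) = sqrt(-138) = I*sqrt(138) ≈ 11.747*I)
(Y(-18) - 315)/(b + M) = (-19 - 315)/(I*sqrt(138) + 171) = -334/(171 + I*sqrt(138))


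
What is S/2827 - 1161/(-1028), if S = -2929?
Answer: 1055/11308 ≈ 0.093297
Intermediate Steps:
S/2827 - 1161/(-1028) = -2929/2827 - 1161/(-1028) = -2929*1/2827 - 1161*(-1/1028) = -2929/2827 + 1161/1028 = 1055/11308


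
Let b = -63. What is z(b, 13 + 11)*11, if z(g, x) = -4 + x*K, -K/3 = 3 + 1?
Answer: -3212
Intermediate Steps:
K = -12 (K = -3*(3 + 1) = -3*4 = -12)
z(g, x) = -4 - 12*x (z(g, x) = -4 + x*(-12) = -4 - 12*x)
z(b, 13 + 11)*11 = (-4 - 12*(13 + 11))*11 = (-4 - 12*24)*11 = (-4 - 288)*11 = -292*11 = -3212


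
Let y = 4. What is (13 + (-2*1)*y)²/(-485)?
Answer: -5/97 ≈ -0.051546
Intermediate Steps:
(13 + (-2*1)*y)²/(-485) = (13 - 2*1*4)²/(-485) = (13 - 2*4)²*(-1/485) = (13 - 8)²*(-1/485) = 5²*(-1/485) = 25*(-1/485) = -5/97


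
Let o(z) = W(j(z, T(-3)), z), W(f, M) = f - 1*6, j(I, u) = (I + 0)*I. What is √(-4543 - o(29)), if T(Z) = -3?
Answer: I*√5378 ≈ 73.335*I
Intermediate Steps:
j(I, u) = I² (j(I, u) = I*I = I²)
W(f, M) = -6 + f (W(f, M) = f - 6 = -6 + f)
o(z) = -6 + z²
√(-4543 - o(29)) = √(-4543 - (-6 + 29²)) = √(-4543 - (-6 + 841)) = √(-4543 - 1*835) = √(-4543 - 835) = √(-5378) = I*√5378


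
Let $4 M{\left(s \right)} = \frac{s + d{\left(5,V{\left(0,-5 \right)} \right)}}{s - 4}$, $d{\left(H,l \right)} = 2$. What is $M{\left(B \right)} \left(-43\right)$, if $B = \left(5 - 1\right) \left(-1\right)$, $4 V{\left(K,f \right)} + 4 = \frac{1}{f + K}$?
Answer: $- \frac{43}{16} \approx -2.6875$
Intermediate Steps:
$V{\left(K,f \right)} = -1 + \frac{1}{4 \left(K + f\right)}$ ($V{\left(K,f \right)} = -1 + \frac{1}{4 \left(f + K\right)} = -1 + \frac{1}{4 \left(K + f\right)}$)
$B = -4$ ($B = 4 \left(-1\right) = -4$)
$M{\left(s \right)} = \frac{2 + s}{4 \left(-4 + s\right)}$ ($M{\left(s \right)} = \frac{\left(s + 2\right) \frac{1}{s - 4}}{4} = \frac{\left(2 + s\right) \frac{1}{-4 + s}}{4} = \frac{\frac{1}{-4 + s} \left(2 + s\right)}{4} = \frac{2 + s}{4 \left(-4 + s\right)}$)
$M{\left(B \right)} \left(-43\right) = \frac{2 - 4}{4 \left(-4 - 4\right)} \left(-43\right) = \frac{1}{4} \frac{1}{-8} \left(-2\right) \left(-43\right) = \frac{1}{4} \left(- \frac{1}{8}\right) \left(-2\right) \left(-43\right) = \frac{1}{16} \left(-43\right) = - \frac{43}{16}$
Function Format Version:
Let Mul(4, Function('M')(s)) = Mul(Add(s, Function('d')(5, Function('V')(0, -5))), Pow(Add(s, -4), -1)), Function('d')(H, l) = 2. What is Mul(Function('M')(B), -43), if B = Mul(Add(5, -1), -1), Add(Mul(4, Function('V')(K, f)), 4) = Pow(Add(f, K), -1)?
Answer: Rational(-43, 16) ≈ -2.6875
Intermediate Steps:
Function('V')(K, f) = Add(-1, Mul(Rational(1, 4), Pow(Add(K, f), -1))) (Function('V')(K, f) = Add(-1, Mul(Rational(1, 4), Pow(Add(f, K), -1))) = Add(-1, Mul(Rational(1, 4), Pow(Add(K, f), -1))))
B = -4 (B = Mul(4, -1) = -4)
Function('M')(s) = Mul(Rational(1, 4), Pow(Add(-4, s), -1), Add(2, s)) (Function('M')(s) = Mul(Rational(1, 4), Mul(Add(s, 2), Pow(Add(s, -4), -1))) = Mul(Rational(1, 4), Mul(Add(2, s), Pow(Add(-4, s), -1))) = Mul(Rational(1, 4), Mul(Pow(Add(-4, s), -1), Add(2, s))) = Mul(Rational(1, 4), Pow(Add(-4, s), -1), Add(2, s)))
Mul(Function('M')(B), -43) = Mul(Mul(Rational(1, 4), Pow(Add(-4, -4), -1), Add(2, -4)), -43) = Mul(Mul(Rational(1, 4), Pow(-8, -1), -2), -43) = Mul(Mul(Rational(1, 4), Rational(-1, 8), -2), -43) = Mul(Rational(1, 16), -43) = Rational(-43, 16)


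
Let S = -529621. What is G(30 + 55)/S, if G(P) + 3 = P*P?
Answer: -314/23027 ≈ -0.013636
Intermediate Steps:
G(P) = -3 + P**2 (G(P) = -3 + P*P = -3 + P**2)
G(30 + 55)/S = (-3 + (30 + 55)**2)/(-529621) = (-3 + 85**2)*(-1/529621) = (-3 + 7225)*(-1/529621) = 7222*(-1/529621) = -314/23027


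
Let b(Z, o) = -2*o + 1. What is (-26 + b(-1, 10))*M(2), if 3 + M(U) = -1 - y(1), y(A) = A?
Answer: 225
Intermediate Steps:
b(Z, o) = 1 - 2*o
M(U) = -5 (M(U) = -3 + (-1 - 1*1) = -3 + (-1 - 1) = -3 - 2 = -5)
(-26 + b(-1, 10))*M(2) = (-26 + (1 - 2*10))*(-5) = (-26 + (1 - 20))*(-5) = (-26 - 19)*(-5) = -45*(-5) = 225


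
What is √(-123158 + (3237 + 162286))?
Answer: √42365 ≈ 205.83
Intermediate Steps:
√(-123158 + (3237 + 162286)) = √(-123158 + 165523) = √42365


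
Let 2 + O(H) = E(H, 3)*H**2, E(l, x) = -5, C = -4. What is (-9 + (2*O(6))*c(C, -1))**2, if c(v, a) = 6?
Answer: 4809249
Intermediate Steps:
O(H) = -2 - 5*H**2
(-9 + (2*O(6))*c(C, -1))**2 = (-9 + (2*(-2 - 5*6**2))*6)**2 = (-9 + (2*(-2 - 5*36))*6)**2 = (-9 + (2*(-2 - 180))*6)**2 = (-9 + (2*(-182))*6)**2 = (-9 - 364*6)**2 = (-9 - 2184)**2 = (-2193)**2 = 4809249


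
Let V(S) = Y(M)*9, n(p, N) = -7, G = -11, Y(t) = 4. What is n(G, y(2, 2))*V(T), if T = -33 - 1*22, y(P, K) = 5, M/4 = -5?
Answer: -252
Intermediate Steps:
M = -20 (M = 4*(-5) = -20)
T = -55 (T = -33 - 22 = -55)
V(S) = 36 (V(S) = 4*9 = 36)
n(G, y(2, 2))*V(T) = -7*36 = -252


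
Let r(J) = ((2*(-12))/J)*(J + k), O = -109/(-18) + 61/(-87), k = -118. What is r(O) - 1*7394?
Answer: -19255006/2795 ≈ -6889.1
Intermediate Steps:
O = 2795/522 (O = -109*(-1/18) + 61*(-1/87) = 109/18 - 61/87 = 2795/522 ≈ 5.3544)
r(J) = -24*(-118 + J)/J (r(J) = ((2*(-12))/J)*(J - 118) = (-24/J)*(-118 + J) = -24*(-118 + J)/J)
r(O) - 1*7394 = (-24 + 2832/(2795/522)) - 1*7394 = (-24 + 2832*(522/2795)) - 7394 = (-24 + 1478304/2795) - 7394 = 1411224/2795 - 7394 = -19255006/2795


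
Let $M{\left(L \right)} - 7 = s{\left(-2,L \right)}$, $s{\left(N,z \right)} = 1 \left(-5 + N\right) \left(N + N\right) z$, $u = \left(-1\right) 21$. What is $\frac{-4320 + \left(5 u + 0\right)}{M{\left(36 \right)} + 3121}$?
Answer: $- \frac{4425}{4136} \approx -1.0699$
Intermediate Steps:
$u = -21$
$s{\left(N,z \right)} = 2 N z \left(-5 + N\right)$ ($s{\left(N,z \right)} = 1 \left(-5 + N\right) 2 N z = 1 \cdot 2 N \left(-5 + N\right) z = 2 N \left(-5 + N\right) z = 2 N z \left(-5 + N\right)$)
$M{\left(L \right)} = 7 + 28 L$ ($M{\left(L \right)} = 7 + 2 \left(-2\right) L \left(-5 - 2\right) = 7 + 2 \left(-2\right) L \left(-7\right) = 7 + 28 L$)
$\frac{-4320 + \left(5 u + 0\right)}{M{\left(36 \right)} + 3121} = \frac{-4320 + \left(5 \left(-21\right) + 0\right)}{\left(7 + 28 \cdot 36\right) + 3121} = \frac{-4320 + \left(-105 + 0\right)}{\left(7 + 1008\right) + 3121} = \frac{-4320 - 105}{1015 + 3121} = - \frac{4425}{4136}$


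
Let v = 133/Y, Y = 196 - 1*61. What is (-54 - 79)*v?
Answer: -17689/135 ≈ -131.03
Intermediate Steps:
Y = 135 (Y = 196 - 61 = 135)
v = 133/135 ≈ 0.98519
(-54 - 79)*v = (-54 - 79)*(133/135) = -133*133/135 = -17689/135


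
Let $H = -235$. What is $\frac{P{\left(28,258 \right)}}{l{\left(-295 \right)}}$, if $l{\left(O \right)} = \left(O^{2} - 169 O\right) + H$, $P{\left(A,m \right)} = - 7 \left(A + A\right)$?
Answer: $- \frac{392}{136645} \approx -0.0028687$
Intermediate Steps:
$P{\left(A,m \right)} = - 14 A$ ($P{\left(A,m \right)} = - 7 \cdot 2 A = - 14 A$)
$l{\left(O \right)} = -235 + O^{2} - 169 O$ ($l{\left(O \right)} = \left(O^{2} - 169 O\right) - 235 = -235 + O^{2} - 169 O$)
$\frac{P{\left(28,258 \right)}}{l{\left(-295 \right)}} = \frac{\left(-14\right) 28}{-235 + \left(-295\right)^{2} - -49855} = - \frac{392}{-235 + 87025 + 49855} = - \frac{392}{136645}$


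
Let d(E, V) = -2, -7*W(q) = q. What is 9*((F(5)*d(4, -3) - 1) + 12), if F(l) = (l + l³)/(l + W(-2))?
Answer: -12717/37 ≈ -343.70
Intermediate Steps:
W(q) = -q/7
F(l) = (l + l³)/(2/7 + l) (F(l) = (l + l³)/(l - ⅐*(-2)) = (l + l³)/(l + 2/7) = (l + l³)/(2/7 + l))
9*((F(5)*d(4, -3) - 1) + 12) = 9*(((7*5*(1 + 5²)/(2 + 7*5))*(-2) - 1) + 12) = 9*(((7*5*(1 + 25)/(2 + 35))*(-2) - 1) + 12) = 9*(((7*5*26/37)*(-2) - 1) + 12) = 9*(((7*5*(1/37)*26)*(-2) - 1) + 12) = 9*(((910/37)*(-2) - 1) + 12) = 9*((-1820/37 - 1) + 12) = 9*(-1857/37 + 12) = 9*(-1413/37) = -12717/37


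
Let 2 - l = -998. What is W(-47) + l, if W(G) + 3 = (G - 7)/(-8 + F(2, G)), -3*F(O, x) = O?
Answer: 13042/13 ≈ 1003.2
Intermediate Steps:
l = 1000 (l = 2 - 1*(-998) = 2 + 998 = 1000)
F(O, x) = -O/3
W(G) = -57/26 - 3*G/26 (W(G) = -3 + (G - 7)/(-8 - ⅓*2) = -3 + (-7 + G)/(-8 - ⅔) = -3 + (-7 + G)/(-26/3) = -3 + (-7 + G)*(-3/26) = -3 + (21/26 - 3*G/26) = -57/26 - 3*G/26)
W(-47) + l = (-57/26 - 3/26*(-47)) + 1000 = (-57/26 + 141/26) + 1000 = 42/13 + 1000 = 13042/13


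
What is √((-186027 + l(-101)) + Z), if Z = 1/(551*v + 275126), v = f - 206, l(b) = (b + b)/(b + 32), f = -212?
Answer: I*√49394199074467758/515292 ≈ 431.31*I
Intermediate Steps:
l(b) = 2*b/(32 + b) (l(b) = (2*b)/(32 + b) = 2*b/(32 + b))
v = -418 (v = -212 - 206 = -418)
Z = 1/44808 (Z = 1/(551*(-418) + 275126) = 1/(-230318 + 275126) = 1/44808 ≈ 2.2317e-5)
√((-186027 + l(-101)) + Z) = √((-186027 + 2*(-101)/(32 - 101)) + 1/44808) = √((-186027 + 2*(-101)/(-69)) + 1/44808) = √((-186027 + 2*(-101)*(-1/69)) + 1/44808) = √((-186027 + 202/69) + 1/44808) = √(-12835661/69 + 1/44808) = √(-191713432673/1030584) = I*√49394199074467758/515292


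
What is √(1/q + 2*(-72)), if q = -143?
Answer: I*√2944799/143 ≈ 12.0*I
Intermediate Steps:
√(1/q + 2*(-72)) = √(1/(-143) + 2*(-72)) = √(-1/143 - 144) = √(-20593/143) = I*√2944799/143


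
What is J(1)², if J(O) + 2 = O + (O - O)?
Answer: 1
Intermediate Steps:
J(O) = -2 + O (J(O) = -2 + (O + (O - O)) = -2 + (O + 0) = -2 + O)
J(1)² = (-2 + 1)² = (-1)² = 1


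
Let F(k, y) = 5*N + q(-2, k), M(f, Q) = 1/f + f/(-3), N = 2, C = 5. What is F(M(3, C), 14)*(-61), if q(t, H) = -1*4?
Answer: -366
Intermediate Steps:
q(t, H) = -4
M(f, Q) = 1/f - f/3 (M(f, Q) = 1/f + f*(-⅓) = 1/f - f/3)
F(k, y) = 6 (F(k, y) = 5*2 - 4 = 10 - 4 = 6)
F(M(3, C), 14)*(-61) = 6*(-61) = -366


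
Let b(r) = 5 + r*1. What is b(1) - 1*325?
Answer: -319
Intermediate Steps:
b(r) = 5 + r
b(1) - 1*325 = (5 + 1) - 1*325 = 6 - 325 = -319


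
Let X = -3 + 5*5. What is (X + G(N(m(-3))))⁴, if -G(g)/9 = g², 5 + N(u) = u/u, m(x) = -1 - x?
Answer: 221533456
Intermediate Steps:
N(u) = -4 (N(u) = -5 + u/u = -5 + 1 = -4)
G(g) = -9*g²
X = 22 (X = -3 + 25 = 22)
(X + G(N(m(-3))))⁴ = (22 - 9*(-4)²)⁴ = (22 - 9*16)⁴ = (22 - 144)⁴ = (-122)⁴ = 221533456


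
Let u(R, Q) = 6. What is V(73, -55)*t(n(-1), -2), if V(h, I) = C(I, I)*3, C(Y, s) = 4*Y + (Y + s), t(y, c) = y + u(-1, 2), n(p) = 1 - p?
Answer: -7920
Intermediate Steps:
t(y, c) = 6 + y (t(y, c) = y + 6 = 6 + y)
C(Y, s) = s + 5*Y
V(h, I) = 18*I (V(h, I) = (I + 5*I)*3 = (6*I)*3 = 18*I)
V(73, -55)*t(n(-1), -2) = (18*(-55))*(6 + (1 - 1*(-1))) = -990*(6 + (1 + 1)) = -990*(6 + 2) = -990*8 = -7920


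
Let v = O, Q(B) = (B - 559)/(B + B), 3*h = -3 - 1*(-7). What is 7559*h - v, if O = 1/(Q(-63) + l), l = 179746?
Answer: 342401806735/33972927 ≈ 10079.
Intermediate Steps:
h = 4/3 (h = (-3 - 1*(-7))/3 = (-3 + 7)/3 = (1/3)*4 = 4/3 ≈ 1.3333)
Q(B) = (-559 + B)/(2*B) (Q(B) = (-559 + B)/((2*B)) = (-559 + B)*(1/(2*B)) = (-559 + B)/(2*B))
O = 63/11324309 (O = 1/((1/2)*(-559 - 63)/(-63) + 179746) = 1/((1/2)*(-1/63)*(-622) + 179746) = 1/(311/63 + 179746) = 1/(11324309/63) = 63/11324309 ≈ 5.5633e-6)
v = 63/11324309 ≈ 5.5633e-6
7559*h - v = 7559*(4/3) - 1*63/11324309 = 30236/3 - 63/11324309 = 342401806735/33972927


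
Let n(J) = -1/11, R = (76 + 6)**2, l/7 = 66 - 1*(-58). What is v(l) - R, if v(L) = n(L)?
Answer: -73965/11 ≈ -6724.1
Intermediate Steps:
l = 868 (l = 7*(66 - 1*(-58)) = 7*(66 + 58) = 7*124 = 868)
R = 6724 (R = 82**2 = 6724)
n(J) = -1/11 (n(J) = -1*1/11 = -1/11)
v(L) = -1/11
v(l) - R = -1/11 - 1*6724 = -1/11 - 6724 = -73965/11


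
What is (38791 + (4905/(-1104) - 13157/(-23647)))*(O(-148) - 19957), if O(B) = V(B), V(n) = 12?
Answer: -6732019592172315/8702096 ≈ -7.7361e+8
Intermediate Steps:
O(B) = 12
(38791 + (4905/(-1104) - 13157/(-23647)))*(O(-148) - 19957) = (38791 + (4905/(-1104) - 13157/(-23647)))*(12 - 19957) = (38791 + (4905*(-1/1104) - 13157*(-1/23647)))*(-19945) = (38791 + (-1635/368 + 13157/23647))*(-19945) = (38791 - 33821069/8702096)*(-19945) = (337529184867/8702096)*(-19945) = -6732019592172315/8702096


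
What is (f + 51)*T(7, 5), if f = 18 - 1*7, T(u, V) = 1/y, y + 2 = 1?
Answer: -62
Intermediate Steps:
y = -1 (y = -2 + 1 = -1)
T(u, V) = -1 (T(u, V) = 1/(-1) = -1)
f = 11 (f = 18 - 7 = 11)
(f + 51)*T(7, 5) = (11 + 51)*(-1) = 62*(-1) = -62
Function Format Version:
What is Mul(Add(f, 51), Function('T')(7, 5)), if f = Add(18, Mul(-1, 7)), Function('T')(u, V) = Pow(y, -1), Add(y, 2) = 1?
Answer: -62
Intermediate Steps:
y = -1 (y = Add(-2, 1) = -1)
Function('T')(u, V) = -1 (Function('T')(u, V) = Pow(-1, -1) = -1)
f = 11 (f = Add(18, -7) = 11)
Mul(Add(f, 51), Function('T')(7, 5)) = Mul(Add(11, 51), -1) = Mul(62, -1) = -62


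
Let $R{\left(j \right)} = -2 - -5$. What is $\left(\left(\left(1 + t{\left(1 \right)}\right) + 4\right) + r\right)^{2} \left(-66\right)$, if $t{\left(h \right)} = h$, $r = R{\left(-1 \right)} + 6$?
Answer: $-14850$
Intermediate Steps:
$R{\left(j \right)} = 3$ ($R{\left(j \right)} = -2 + 5 = 3$)
$r = 9$ ($r = 3 + 6 = 9$)
$\left(\left(\left(1 + t{\left(1 \right)}\right) + 4\right) + r\right)^{2} \left(-66\right) = \left(\left(\left(1 + 1\right) + 4\right) + 9\right)^{2} \left(-66\right) = \left(\left(2 + 4\right) + 9\right)^{2} \left(-66\right) = \left(6 + 9\right)^{2} \left(-66\right) = 15^{2} \left(-66\right) = 225 \left(-66\right) = -14850$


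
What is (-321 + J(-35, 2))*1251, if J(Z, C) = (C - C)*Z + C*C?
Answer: -396567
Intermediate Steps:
J(Z, C) = C² (J(Z, C) = 0*Z + C² = 0 + C² = C²)
(-321 + J(-35, 2))*1251 = (-321 + 2²)*1251 = (-321 + 4)*1251 = -317*1251 = -396567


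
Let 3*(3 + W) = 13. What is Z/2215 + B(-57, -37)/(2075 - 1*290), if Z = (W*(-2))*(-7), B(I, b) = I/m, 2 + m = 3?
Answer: -18587/790755 ≈ -0.023505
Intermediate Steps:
W = 4/3 (W = -3 + (1/3)*13 = -3 + 13/3 = 4/3 ≈ 1.3333)
m = 1 (m = -2 + 3 = 1)
B(I, b) = I (B(I, b) = I/1 = I*1 = I)
Z = 56/3 (Z = ((4/3)*(-2))*(-7) = -8/3*(-7) = 56/3 ≈ 18.667)
Z/2215 + B(-57, -37)/(2075 - 1*290) = (56/3)/2215 - 57/(2075 - 1*290) = (56/3)*(1/2215) - 57/(2075 - 290) = 56/6645 - 57/1785 = 56/6645 - 57*1/1785 = 56/6645 - 19/595 = -18587/790755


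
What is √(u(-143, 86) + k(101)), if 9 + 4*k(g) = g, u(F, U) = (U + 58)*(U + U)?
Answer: √24791 ≈ 157.45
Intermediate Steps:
u(F, U) = 2*U*(58 + U) (u(F, U) = (58 + U)*(2*U) = 2*U*(58 + U))
k(g) = -9/4 + g/4
√(u(-143, 86) + k(101)) = √(2*86*(58 + 86) + (-9/4 + (¼)*101)) = √(2*86*144 + (-9/4 + 101/4)) = √(24768 + 23) = √24791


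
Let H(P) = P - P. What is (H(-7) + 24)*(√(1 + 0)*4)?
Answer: 96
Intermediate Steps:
H(P) = 0
(H(-7) + 24)*(√(1 + 0)*4) = (0 + 24)*(√(1 + 0)*4) = 24*(√1*4) = 24*(1*4) = 24*4 = 96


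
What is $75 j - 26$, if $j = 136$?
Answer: $10174$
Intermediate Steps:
$75 j - 26 = 75 \cdot 136 - 26 = 10200 - 26 = 10174$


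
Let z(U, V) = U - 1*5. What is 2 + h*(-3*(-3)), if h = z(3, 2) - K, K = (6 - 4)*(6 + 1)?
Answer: -142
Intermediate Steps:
z(U, V) = -5 + U (z(U, V) = U - 5 = -5 + U)
K = 14 (K = 2*7 = 14)
h = -16 (h = (-5 + 3) - 1*14 = -2 - 14 = -16)
2 + h*(-3*(-3)) = 2 - (-48)*(-3) = 2 - 16*9 = 2 - 144 = -142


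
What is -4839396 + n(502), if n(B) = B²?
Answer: -4587392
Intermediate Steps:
-4839396 + n(502) = -4839396 + 502² = -4839396 + 252004 = -4587392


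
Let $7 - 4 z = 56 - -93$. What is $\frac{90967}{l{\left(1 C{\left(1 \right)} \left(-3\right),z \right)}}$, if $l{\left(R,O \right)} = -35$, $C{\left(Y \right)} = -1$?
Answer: $- \frac{90967}{35} \approx -2599.1$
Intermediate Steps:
$z = - \frac{71}{2}$ ($z = \frac{7}{4} - \frac{56 - -93}{4} = \frac{7}{4} - \frac{56 + 93}{4} = \frac{7}{4} - \frac{149}{4} = - \frac{71}{2} \approx -35.5$)
$\frac{90967}{l{\left(1 C{\left(1 \right)} \left(-3\right),z \right)}} = \frac{90967}{-35} = 90967 \left(- \frac{1}{35}\right) = - \frac{90967}{35}$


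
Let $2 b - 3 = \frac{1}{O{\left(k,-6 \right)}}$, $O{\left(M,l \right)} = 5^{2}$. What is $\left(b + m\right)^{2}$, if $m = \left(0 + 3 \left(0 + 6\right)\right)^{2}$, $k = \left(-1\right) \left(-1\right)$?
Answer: $\frac{66227044}{625} \approx 1.0596 \cdot 10^{5}$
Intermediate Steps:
$k = 1$
$O{\left(M,l \right)} = 25$
$b = \frac{38}{25}$ ($b = \frac{3}{2} + \frac{1}{2 \cdot 25} = \frac{3}{2} + \frac{1}{2} \cdot \frac{1}{25} = \frac{3}{2} + \frac{1}{50} = \frac{38}{25} \approx 1.52$)
$m = 324$ ($m = \left(0 + 3 \cdot 6\right)^{2} = \left(0 + 18\right)^{2} = 18^{2} = 324$)
$\left(b + m\right)^{2} = \left(\frac{38}{25} + 324\right)^{2} = \left(\frac{8138}{25}\right)^{2} = \frac{66227044}{625}$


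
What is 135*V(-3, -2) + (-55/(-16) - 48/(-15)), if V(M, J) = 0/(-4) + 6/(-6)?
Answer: -10269/80 ≈ -128.36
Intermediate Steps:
V(M, J) = -1 (V(M, J) = 0*(-¼) + 6*(-⅙) = 0 - 1 = -1)
135*V(-3, -2) + (-55/(-16) - 48/(-15)) = 135*(-1) + (-55/(-16) - 48/(-15)) = -135 + (-55*(-1/16) - 48*(-1/15)) = -135 + (55/16 + 16/5) = -135 + 531/80 = -10269/80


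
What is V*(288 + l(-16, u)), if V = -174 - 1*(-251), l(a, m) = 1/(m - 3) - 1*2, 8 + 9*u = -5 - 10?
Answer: 1100407/50 ≈ 22008.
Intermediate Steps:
u = -23/9 (u = -8/9 + (-5 - 10)/9 = -8/9 + (⅑)*(-15) = -8/9 - 5/3 = -23/9 ≈ -2.5556)
l(a, m) = -2 + 1/(-3 + m) (l(a, m) = 1/(-3 + m) - 2 = -2 + 1/(-3 + m))
V = 77 (V = -174 + 251 = 77)
V*(288 + l(-16, u)) = 77*(288 + (7 - 2*(-23/9))/(-3 - 23/9)) = 77*(288 + (7 + 46/9)/(-50/9)) = 77*(288 - 9/50*109/9) = 77*(288 - 109/50) = 77*(14291/50) = 1100407/50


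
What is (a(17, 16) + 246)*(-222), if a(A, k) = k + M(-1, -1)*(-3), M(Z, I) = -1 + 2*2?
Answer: -56166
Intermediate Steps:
M(Z, I) = 3 (M(Z, I) = -1 + 4 = 3)
a(A, k) = -9 + k (a(A, k) = k + 3*(-3) = k - 9 = -9 + k)
(a(17, 16) + 246)*(-222) = ((-9 + 16) + 246)*(-222) = (7 + 246)*(-222) = 253*(-222) = -56166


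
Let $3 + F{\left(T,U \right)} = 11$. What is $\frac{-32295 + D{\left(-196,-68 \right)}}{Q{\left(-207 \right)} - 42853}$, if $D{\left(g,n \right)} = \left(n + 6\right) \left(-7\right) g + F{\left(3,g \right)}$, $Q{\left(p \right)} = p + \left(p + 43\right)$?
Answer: $\frac{39117}{14408} \approx 2.715$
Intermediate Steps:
$Q{\left(p \right)} = 43 + 2 p$ ($Q{\left(p \right)} = p + \left(43 + p\right) = 43 + 2 p$)
$F{\left(T,U \right)} = 8$ ($F{\left(T,U \right)} = -3 + 11 = 8$)
$D{\left(g,n \right)} = 8 + g \left(-42 - 7 n\right)$ ($D{\left(g,n \right)} = \left(n + 6\right) \left(-7\right) g + 8 = \left(6 + n\right) \left(-7\right) g + 8 = \left(-42 - 7 n\right) g + 8 = g \left(-42 - 7 n\right) + 8 = 8 + g \left(-42 - 7 n\right)$)
$\frac{-32295 + D{\left(-196,-68 \right)}}{Q{\left(-207 \right)} - 42853} = \frac{-32295 - \left(-8240 + 93296\right)}{\left(43 + 2 \left(-207\right)\right) - 42853} = \frac{-32295 + \left(8 + 8232 - 93296\right)}{\left(43 - 414\right) - 42853} = \frac{-32295 - 85056}{-371 - 42853} = - \frac{117351}{-43224} = \left(-117351\right) \left(- \frac{1}{43224}\right) = \frac{39117}{14408}$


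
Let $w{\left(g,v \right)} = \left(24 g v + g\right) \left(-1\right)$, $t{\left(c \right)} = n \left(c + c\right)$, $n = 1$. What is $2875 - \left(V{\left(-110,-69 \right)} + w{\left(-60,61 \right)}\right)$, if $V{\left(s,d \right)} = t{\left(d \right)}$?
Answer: $-84887$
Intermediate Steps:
$t{\left(c \right)} = 2 c$ ($t{\left(c \right)} = 1 \left(c + c\right) = 1 \cdot 2 c = 2 c$)
$V{\left(s,d \right)} = 2 d$
$w{\left(g,v \right)} = - g - 24 g v$ ($w{\left(g,v \right)} = \left(24 g v + g\right) \left(-1\right) = \left(g + 24 g v\right) \left(-1\right) = - g - 24 g v$)
$2875 - \left(V{\left(-110,-69 \right)} + w{\left(-60,61 \right)}\right) = 2875 - \left(2 \left(-69\right) - - 60 \left(1 + 24 \cdot 61\right)\right) = 2875 - \left(-138 - - 60 \left(1 + 1464\right)\right) = 2875 - \left(-138 - \left(-60\right) 1465\right) = 2875 - \left(-138 + 87900\right) = 2875 - 87762 = -84887$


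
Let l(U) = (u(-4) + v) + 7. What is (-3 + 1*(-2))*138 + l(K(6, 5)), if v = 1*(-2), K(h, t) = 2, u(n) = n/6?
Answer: -2057/3 ≈ -685.67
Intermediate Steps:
u(n) = n/6 (u(n) = n*(1/6) = n/6)
v = -2
l(U) = 13/3 (l(U) = ((1/6)*(-4) - 2) + 7 = (-2/3 - 2) + 7 = -8/3 + 7 = 13/3)
(-3 + 1*(-2))*138 + l(K(6, 5)) = (-3 + 1*(-2))*138 + 13/3 = (-3 - 2)*138 + 13/3 = -5*138 + 13/3 = -690 + 13/3 = -2057/3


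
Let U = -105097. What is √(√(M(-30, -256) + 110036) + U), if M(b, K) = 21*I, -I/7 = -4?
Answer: √(-105097 + 4*√6914) ≈ 323.67*I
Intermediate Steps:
I = 28 (I = -7*(-4) = 28)
M(b, K) = 588 (M(b, K) = 21*28 = 588)
√(√(M(-30, -256) + 110036) + U) = √(√(588 + 110036) - 105097) = √(√110624 - 105097) = √(4*√6914 - 105097) = √(-105097 + 4*√6914)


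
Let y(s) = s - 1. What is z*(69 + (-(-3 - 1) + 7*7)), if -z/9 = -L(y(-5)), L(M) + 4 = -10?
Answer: -15372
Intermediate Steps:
y(s) = -1 + s
L(M) = -14 (L(M) = -4 - 10 = -14)
z = -126 (z = -(-9)*(-14) = -9*14 = -126)
z*(69 + (-(-3 - 1) + 7*7)) = -126*(69 + (-(-3 - 1) + 7*7)) = -126*(69 + (-1*(-4) + 49)) = -126*(69 + (4 + 49)) = -126*(69 + 53) = -126*122 = -15372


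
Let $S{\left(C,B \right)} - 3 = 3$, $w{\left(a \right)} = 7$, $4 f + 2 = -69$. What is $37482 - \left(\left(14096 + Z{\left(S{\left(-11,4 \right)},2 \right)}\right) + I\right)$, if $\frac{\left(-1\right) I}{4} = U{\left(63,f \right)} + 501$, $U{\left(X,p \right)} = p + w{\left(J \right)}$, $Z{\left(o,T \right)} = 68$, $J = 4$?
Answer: $25279$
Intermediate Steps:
$f = - \frac{71}{4}$ ($f = - \frac{1}{2} + \frac{1}{4} \left(-69\right) = - \frac{1}{2} - \frac{69}{4} = - \frac{71}{4} \approx -17.75$)
$S{\left(C,B \right)} = 6$ ($S{\left(C,B \right)} = 3 + 3 = 6$)
$U{\left(X,p \right)} = 7 + p$ ($U{\left(X,p \right)} = p + 7 = 7 + p$)
$I = -1961$ ($I = - 4 \left(\left(7 - \frac{71}{4}\right) + 501\right) = - 4 \left(- \frac{43}{4} + 501\right) = \left(-4\right) \frac{1961}{4} = -1961$)
$37482 - \left(\left(14096 + Z{\left(S{\left(-11,4 \right)},2 \right)}\right) + I\right) = 37482 - \left(\left(14096 + 68\right) - 1961\right) = 37482 - \left(14164 - 1961\right) = 37482 - 12203 = 25279$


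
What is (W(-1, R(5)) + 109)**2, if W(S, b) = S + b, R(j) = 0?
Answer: 11664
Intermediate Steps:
(W(-1, R(5)) + 109)**2 = ((-1 + 0) + 109)**2 = (-1 + 109)**2 = 108**2 = 11664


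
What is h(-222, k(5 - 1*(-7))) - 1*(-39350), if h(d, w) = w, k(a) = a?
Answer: 39362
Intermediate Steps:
h(-222, k(5 - 1*(-7))) - 1*(-39350) = (5 - 1*(-7)) - 1*(-39350) = (5 + 7) + 39350 = 12 + 39350 = 39362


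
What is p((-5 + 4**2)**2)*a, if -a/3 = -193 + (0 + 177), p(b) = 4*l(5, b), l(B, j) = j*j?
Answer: 2811072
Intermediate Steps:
l(B, j) = j**2
p(b) = 4*b**2
a = 48 (a = -3*(-193 + (0 + 177)) = -3*(-193 + 177) = -3*(-16) = 48)
p((-5 + 4**2)**2)*a = (4*((-5 + 4**2)**2)**2)*48 = (4*((-5 + 16)**2)**2)*48 = (4*(11**2)**2)*48 = (4*121**2)*48 = (4*14641)*48 = 58564*48 = 2811072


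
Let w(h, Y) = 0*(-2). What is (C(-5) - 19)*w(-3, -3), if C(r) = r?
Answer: 0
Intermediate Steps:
w(h, Y) = 0
(C(-5) - 19)*w(-3, -3) = (-5 - 19)*0 = -24*0 = 0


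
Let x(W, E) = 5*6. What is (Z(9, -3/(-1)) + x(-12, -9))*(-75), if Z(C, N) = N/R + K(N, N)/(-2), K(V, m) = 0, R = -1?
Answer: -2025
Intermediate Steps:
x(W, E) = 30
Z(C, N) = -N (Z(C, N) = N/(-1) + 0/(-2) = N*(-1) + 0*(-1/2) = -N + 0 = -N)
(Z(9, -3/(-1)) + x(-12, -9))*(-75) = (-(-3)/(-1) + 30)*(-75) = (-(-3)*(-1) + 30)*(-75) = (-1*3 + 30)*(-75) = (-3 + 30)*(-75) = 27*(-75) = -2025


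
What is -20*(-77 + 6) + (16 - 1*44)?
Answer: 1392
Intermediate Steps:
-20*(-77 + 6) + (16 - 1*44) = -20*(-71) + (16 - 44) = 1420 - 28 = 1392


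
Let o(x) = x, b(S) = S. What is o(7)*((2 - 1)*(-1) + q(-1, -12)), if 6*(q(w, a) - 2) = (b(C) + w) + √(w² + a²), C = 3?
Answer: 28/3 + 7*√145/6 ≈ 23.382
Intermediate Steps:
q(w, a) = 5/2 + w/6 + √(a² + w²)/6 (q(w, a) = 2 + ((3 + w) + √(w² + a²))/6 = 2 + ((3 + w) + √(a² + w²))/6 = 2 + (3 + w + √(a² + w²))/6 = 2 + (½ + w/6 + √(a² + w²)/6) = 5/2 + w/6 + √(a² + w²)/6)
o(7)*((2 - 1)*(-1) + q(-1, -12)) = 7*((2 - 1)*(-1) + (5/2 + (⅙)*(-1) + √((-12)² + (-1)²)/6)) = 7*(1*(-1) + (5/2 - ⅙ + √(144 + 1)/6)) = 7*(-1 + (5/2 - ⅙ + √145/6)) = 7*(-1 + (7/3 + √145/6)) = 7*(4/3 + √145/6) = 28/3 + 7*√145/6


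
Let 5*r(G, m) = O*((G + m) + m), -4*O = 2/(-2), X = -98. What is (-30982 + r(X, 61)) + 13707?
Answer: -86369/5 ≈ -17274.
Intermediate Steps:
O = 1/4 (O = -1/(2*(-2)) = -(-1)/(2*2) = -1/4*(-1) = 1/4 ≈ 0.25000)
r(G, m) = m/10 + G/20 (r(G, m) = (((G + m) + m)/4)/5 = ((G + 2*m)/4)/5 = (m/2 + G/4)/5 = m/10 + G/20)
(-30982 + r(X, 61)) + 13707 = (-30982 + ((1/10)*61 + (1/20)*(-98))) + 13707 = (-30982 + (61/10 - 49/10)) + 13707 = (-30982 + 6/5) + 13707 = -154904/5 + 13707 = -86369/5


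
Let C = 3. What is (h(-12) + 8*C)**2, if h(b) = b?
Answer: 144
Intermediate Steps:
(h(-12) + 8*C)**2 = (-12 + 8*3)**2 = (-12 + 24)**2 = 12**2 = 144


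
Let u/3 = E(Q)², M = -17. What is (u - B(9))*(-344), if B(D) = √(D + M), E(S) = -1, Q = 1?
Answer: -1032 + 688*I*√2 ≈ -1032.0 + 972.98*I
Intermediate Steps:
u = 3 (u = 3*(-1)² = 3*1 = 3)
B(D) = √(-17 + D) (B(D) = √(D - 17) = √(-17 + D))
(u - B(9))*(-344) = (3 - √(-17 + 9))*(-344) = (3 - √(-8))*(-344) = (3 - 2*I*√2)*(-344) = -1032 + 688*I*√2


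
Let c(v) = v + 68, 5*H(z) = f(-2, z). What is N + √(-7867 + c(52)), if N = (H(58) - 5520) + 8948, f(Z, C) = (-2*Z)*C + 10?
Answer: 17382/5 + I*√7747 ≈ 3476.4 + 88.017*I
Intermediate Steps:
f(Z, C) = 10 - 2*C*Z (f(Z, C) = -2*C*Z + 10 = 10 - 2*C*Z)
H(z) = 2 + 4*z/5 (H(z) = (10 - 2*z*(-2))/5 = (10 + 4*z)/5 = 2 + 4*z/5)
c(v) = 68 + v
N = 17382/5 (N = ((2 + (⅘)*58) - 5520) + 8948 = ((2 + 232/5) - 5520) + 8948 = (242/5 - 5520) + 8948 = -27358/5 + 8948 = 17382/5 ≈ 3476.4)
N + √(-7867 + c(52)) = 17382/5 + √(-7867 + (68 + 52)) = 17382/5 + √(-7867 + 120) = 17382/5 + √(-7747) = 17382/5 + I*√7747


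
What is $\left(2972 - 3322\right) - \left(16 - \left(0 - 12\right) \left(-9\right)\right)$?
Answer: $-258$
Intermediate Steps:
$\left(2972 - 3322\right) - \left(16 - \left(0 - 12\right) \left(-9\right)\right) = -350 - \left(16 - \left(0 - 12\right) \left(-9\right)\right) = -350 - -92 = -350 + \left(108 - 16\right) = -350 + 92 = -258$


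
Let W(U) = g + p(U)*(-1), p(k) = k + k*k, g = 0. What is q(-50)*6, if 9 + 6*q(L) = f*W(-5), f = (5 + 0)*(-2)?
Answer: 191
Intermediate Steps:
f = -10 (f = 5*(-2) = -10)
p(k) = k + k**2
W(U) = -U*(1 + U) (W(U) = 0 + (U*(1 + U))*(-1) = 0 - U*(1 + U) = -U*(1 + U))
q(L) = 191/6 (q(L) = -3/2 + (-(-10)*(-5)*(1 - 5))/6 = -3/2 + (-(-10)*(-5)*(-4))/6 = -3/2 + (-10*(-20))/6 = -3/2 + (1/6)*200 = -3/2 + 100/3 = 191/6)
q(-50)*6 = (191/6)*6 = 191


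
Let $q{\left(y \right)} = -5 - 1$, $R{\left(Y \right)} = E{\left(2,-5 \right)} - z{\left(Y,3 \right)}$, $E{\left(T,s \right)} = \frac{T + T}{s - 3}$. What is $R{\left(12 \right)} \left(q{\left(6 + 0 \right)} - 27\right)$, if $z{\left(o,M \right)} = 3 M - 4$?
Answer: $\frac{363}{2} \approx 181.5$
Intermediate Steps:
$z{\left(o,M \right)} = -4 + 3 M$
$E{\left(T,s \right)} = \frac{2 T}{-3 + s}$
$R{\left(Y \right)} = - \frac{11}{2}$ ($R{\left(Y \right)} = 2 \cdot 2 \frac{1}{-3 - 5} - \left(-4 + 3 \cdot 3\right) = 2 \cdot 2 \frac{1}{-8} - \left(-4 + 9\right) = 2 \cdot 2 \left(- \frac{1}{8}\right) - 5 = - \frac{1}{2} - 5 = - \frac{11}{2}$)
$q{\left(y \right)} = -6$ ($q{\left(y \right)} = -5 - 1 = -6$)
$R{\left(12 \right)} \left(q{\left(6 + 0 \right)} - 27\right) = - \frac{11 \left(-6 - 27\right)}{2} = \left(- \frac{11}{2}\right) \left(-33\right) = \frac{363}{2}$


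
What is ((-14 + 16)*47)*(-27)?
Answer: -2538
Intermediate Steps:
((-14 + 16)*47)*(-27) = (2*47)*(-27) = 94*(-27) = -2538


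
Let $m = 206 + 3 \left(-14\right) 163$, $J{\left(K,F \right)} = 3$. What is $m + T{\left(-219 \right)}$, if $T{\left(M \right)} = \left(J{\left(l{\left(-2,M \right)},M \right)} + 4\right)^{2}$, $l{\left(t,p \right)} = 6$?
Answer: $-6591$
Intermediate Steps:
$T{\left(M \right)} = 49$ ($T{\left(M \right)} = \left(3 + 4\right)^{2} = 7^{2} = 49$)
$m = -6640$ ($m = 206 - 6846 = -6640$)
$m + T{\left(-219 \right)} = -6640 + 49 = -6591$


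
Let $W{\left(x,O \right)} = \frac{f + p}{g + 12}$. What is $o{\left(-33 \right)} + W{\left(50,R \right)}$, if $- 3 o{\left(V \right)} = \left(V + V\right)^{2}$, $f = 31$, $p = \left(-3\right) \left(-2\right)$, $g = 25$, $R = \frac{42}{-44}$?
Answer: $-1451$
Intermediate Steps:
$R = - \frac{21}{22}$ ($R = 42 \left(- \frac{1}{44}\right) = - \frac{21}{22} \approx -0.95455$)
$p = 6$
$W{\left(x,O \right)} = 1$ ($W{\left(x,O \right)} = \frac{31 + 6}{25 + 12} = \frac{37}{37} = 37 \cdot \frac{1}{37} = 1$)
$o{\left(V \right)} = - \frac{4 V^{2}}{3}$ ($o{\left(V \right)} = - \frac{\left(V + V\right)^{2}}{3} = - \frac{\left(2 V\right)^{2}}{3} = - \frac{4 V^{2}}{3}$)
$o{\left(-33 \right)} + W{\left(50,R \right)} = - \frac{4 \left(-33\right)^{2}}{3} + 1 = \left(- \frac{4}{3}\right) 1089 + 1 = -1452 + 1 = -1451$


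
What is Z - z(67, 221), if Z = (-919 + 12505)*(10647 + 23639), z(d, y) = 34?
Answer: 397237562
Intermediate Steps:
Z = 397237596 (Z = 11586*34286 = 397237596)
Z - z(67, 221) = 397237596 - 1*34 = 397237596 - 34 = 397237562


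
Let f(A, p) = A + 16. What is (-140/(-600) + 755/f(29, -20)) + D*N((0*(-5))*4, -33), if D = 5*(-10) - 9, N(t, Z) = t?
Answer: 1531/90 ≈ 17.011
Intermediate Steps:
f(A, p) = 16 + A
D = -59 (D = -50 - 9 = -59)
(-140/(-600) + 755/f(29, -20)) + D*N((0*(-5))*4, -33) = (-140/(-600) + 755/(16 + 29)) - 59*0*(-5)*4 = (-140*(-1/600) + 755/45) - 0*4 = (7/30 + 755*(1/45)) - 59*0 = (7/30 + 151/9) + 0 = 1531/90 + 0 = 1531/90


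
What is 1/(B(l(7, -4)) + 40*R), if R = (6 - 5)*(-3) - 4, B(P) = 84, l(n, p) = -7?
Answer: -1/196 ≈ -0.0051020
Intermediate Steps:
R = -7 (R = 1*(-3) - 4 = -3 - 4 = -7)
1/(B(l(7, -4)) + 40*R) = 1/(84 + 40*(-7)) = 1/(84 - 280) = 1/(-196) = -1/196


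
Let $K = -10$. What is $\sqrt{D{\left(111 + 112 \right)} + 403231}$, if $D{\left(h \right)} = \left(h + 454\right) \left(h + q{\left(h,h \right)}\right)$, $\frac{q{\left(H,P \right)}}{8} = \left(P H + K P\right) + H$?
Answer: $\sqrt{259016554} \approx 16094.0$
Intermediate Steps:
$q{\left(H,P \right)} = - 80 P + 8 H + 8 H P$ ($q{\left(H,P \right)} = 8 \left(\left(P H - 10 P\right) + H\right) = 8 \left(\left(H P - 10 P\right) + H\right) = 8 \left(\left(- 10 P + H P\right) + H\right) = 8 \left(H - 10 P + H P\right) = - 80 P + 8 H + 8 H P$)
$D{\left(h \right)} = \left(454 + h\right) \left(- 71 h + 8 h^{2}\right)$ ($D{\left(h \right)} = \left(h + 454\right) \left(h + \left(- 80 h + 8 h + 8 h h\right)\right) = \left(454 + h\right) \left(h + \left(- 80 h + 8 h + 8 h^{2}\right)\right) = \left(454 + h\right) \left(h + \left(- 72 h + 8 h^{2}\right)\right) = \left(454 + h\right) \left(- 71 h + 8 h^{2}\right)$)
$\sqrt{D{\left(111 + 112 \right)} + 403231} = \sqrt{\left(111 + 112\right) \left(-32234 + 8 \left(111 + 112\right)^{2} + 3561 \left(111 + 112\right)\right) + 403231} = \sqrt{223 \left(-32234 + 8 \cdot 223^{2} + 3561 \cdot 223\right) + 403231} = \sqrt{223 \left(-32234 + 8 \cdot 49729 + 794103\right) + 403231} = \sqrt{223 \left(-32234 + 397832 + 794103\right) + 403231} = \sqrt{223 \cdot 1159701 + 403231} = \sqrt{258613323 + 403231} = \sqrt{259016554}$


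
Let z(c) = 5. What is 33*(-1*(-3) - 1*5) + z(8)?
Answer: -61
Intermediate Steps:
33*(-1*(-3) - 1*5) + z(8) = 33*(-1*(-3) - 1*5) + 5 = 33*(3 - 5) + 5 = 33*(-2) + 5 = -66 + 5 = -61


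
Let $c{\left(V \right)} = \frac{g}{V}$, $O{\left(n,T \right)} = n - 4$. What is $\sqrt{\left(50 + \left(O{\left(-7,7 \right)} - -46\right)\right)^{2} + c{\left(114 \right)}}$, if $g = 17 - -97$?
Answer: $\sqrt{7226} \approx 85.006$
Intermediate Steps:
$O{\left(n,T \right)} = -4 + n$ ($O{\left(n,T \right)} = n - 4 = -4 + n$)
$g = 114$ ($g = 17 + 97 = 114$)
$c{\left(V \right)} = \frac{114}{V}$
$\sqrt{\left(50 + \left(O{\left(-7,7 \right)} - -46\right)\right)^{2} + c{\left(114 \right)}} = \sqrt{\left(50 - -35\right)^{2} + \frac{114}{114}} = \sqrt{\left(50 + \left(-11 + 46\right)\right)^{2} + 114 \cdot \frac{1}{114}} = \sqrt{\left(50 + 35\right)^{2} + 1} = \sqrt{85^{2} + 1} = \sqrt{7225 + 1} = \sqrt{7226}$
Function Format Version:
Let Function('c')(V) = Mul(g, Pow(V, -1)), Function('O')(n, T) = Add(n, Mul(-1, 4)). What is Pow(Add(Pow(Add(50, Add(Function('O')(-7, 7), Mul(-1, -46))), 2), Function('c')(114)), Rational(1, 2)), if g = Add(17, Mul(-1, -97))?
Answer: Pow(7226, Rational(1, 2)) ≈ 85.006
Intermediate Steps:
Function('O')(n, T) = Add(-4, n) (Function('O')(n, T) = Add(n, -4) = Add(-4, n))
g = 114 (g = Add(17, 97) = 114)
Function('c')(V) = Mul(114, Pow(V, -1))
Pow(Add(Pow(Add(50, Add(Function('O')(-7, 7), Mul(-1, -46))), 2), Function('c')(114)), Rational(1, 2)) = Pow(Add(Pow(Add(50, Add(Add(-4, -7), Mul(-1, -46))), 2), Mul(114, Pow(114, -1))), Rational(1, 2)) = Pow(Add(Pow(Add(50, Add(-11, 46)), 2), Mul(114, Rational(1, 114))), Rational(1, 2)) = Pow(Add(Pow(Add(50, 35), 2), 1), Rational(1, 2)) = Pow(Add(Pow(85, 2), 1), Rational(1, 2)) = Pow(Add(7225, 1), Rational(1, 2)) = Pow(7226, Rational(1, 2))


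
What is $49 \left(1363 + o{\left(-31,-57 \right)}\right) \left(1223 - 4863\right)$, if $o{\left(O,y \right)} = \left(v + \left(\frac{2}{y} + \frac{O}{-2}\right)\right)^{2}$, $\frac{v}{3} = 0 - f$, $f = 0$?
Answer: $- \frac{928440361030}{3249} \approx -2.8576 \cdot 10^{8}$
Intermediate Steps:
$v = 0$ ($v = 3 \left(0 - 0\right) = 3 \left(0 + 0\right) = 3 \cdot 0 = 0$)
$o{\left(O,y \right)} = \left(\frac{2}{y} - \frac{O}{2}\right)^{2}$ ($o{\left(O,y \right)} = \left(0 + \left(\frac{2}{y} + \frac{O}{-2}\right)\right)^{2} = \left(0 + \left(\frac{2}{y} + O \left(- \frac{1}{2}\right)\right)\right)^{2} = \left(0 - \left(\frac{O}{2} - \frac{2}{y}\right)\right)^{2} = \left(\frac{2}{y} - \frac{O}{2}\right)^{2}$)
$49 \left(1363 + o{\left(-31,-57 \right)}\right) \left(1223 - 4863\right) = 49 \left(1363 + \frac{\left(-4 - -1767\right)^{2}}{4 \cdot 3249}\right) \left(1223 - 4863\right) = 49 \left(1363 + \frac{1}{4} \cdot \frac{1}{3249} \left(-4 + 1767\right)^{2}\right) \left(-3640\right) = 49 \left(1363 + \frac{1}{4} \cdot \frac{1}{3249} \cdot 1763^{2}\right) \left(-3640\right) = 49 \left(1363 + \frac{1}{4} \cdot \frac{1}{3249} \cdot 3108169\right) \left(-3640\right) = 49 \left(1363 + \frac{3108169}{12996}\right) \left(-3640\right) = 49 \cdot \frac{20821717}{12996} \left(-3640\right) = 49 \left(- \frac{18947762470}{3249}\right) = - \frac{928440361030}{3249}$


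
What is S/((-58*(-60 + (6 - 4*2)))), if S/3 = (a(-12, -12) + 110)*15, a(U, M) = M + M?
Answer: 1935/1798 ≈ 1.0762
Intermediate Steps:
a(U, M) = 2*M
S = 3870 (S = 3*((2*(-12) + 110)*15) = 3*((-24 + 110)*15) = 3*(86*15) = 3*1290 = 3870)
S/((-58*(-60 + (6 - 4*2)))) = 3870/((-58*(-60 + (6 - 4*2)))) = 3870/((-58*(-60 + (6 - 8)))) = 3870/((-58*(-60 - 2))) = 3870/((-58*(-62))) = 3870/3596 = 3870*(1/3596) = 1935/1798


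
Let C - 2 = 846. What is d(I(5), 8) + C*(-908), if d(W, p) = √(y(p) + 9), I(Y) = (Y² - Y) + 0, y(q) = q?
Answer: -769984 + √17 ≈ -7.6998e+5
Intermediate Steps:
C = 848 (C = 2 + 846 = 848)
I(Y) = Y² - Y
d(W, p) = √(9 + p) (d(W, p) = √(p + 9) = √(9 + p))
d(I(5), 8) + C*(-908) = √(9 + 8) + 848*(-908) = √17 - 769984 = -769984 + √17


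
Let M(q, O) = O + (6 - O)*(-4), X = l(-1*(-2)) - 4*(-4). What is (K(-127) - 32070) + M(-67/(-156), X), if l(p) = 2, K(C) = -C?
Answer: -31877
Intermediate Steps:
X = 18 (X = 2 - 4*(-4) = 2 + 16 = 18)
M(q, O) = -24 + 5*O (M(q, O) = O + (-24 + 4*O) = -24 + 5*O)
(K(-127) - 32070) + M(-67/(-156), X) = (-1*(-127) - 32070) + (-24 + 5*18) = (127 - 32070) + (-24 + 90) = -31943 + 66 = -31877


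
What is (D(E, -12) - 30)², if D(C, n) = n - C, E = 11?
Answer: 2809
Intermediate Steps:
(D(E, -12) - 30)² = ((-12 - 1*11) - 30)² = ((-12 - 11) - 30)² = (-23 - 30)² = (-53)² = 2809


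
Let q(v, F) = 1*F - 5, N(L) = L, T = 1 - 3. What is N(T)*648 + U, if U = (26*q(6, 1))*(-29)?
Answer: 1720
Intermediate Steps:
T = -2
q(v, F) = -5 + F (q(v, F) = F - 5 = -5 + F)
U = 3016 (U = (26*(-5 + 1))*(-29) = (26*(-4))*(-29) = -104*(-29) = 3016)
N(T)*648 + U = -2*648 + 3016 = -1296 + 3016 = 1720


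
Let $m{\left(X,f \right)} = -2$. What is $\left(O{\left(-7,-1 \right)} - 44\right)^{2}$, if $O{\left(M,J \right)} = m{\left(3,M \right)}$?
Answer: $2116$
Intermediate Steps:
$O{\left(M,J \right)} = -2$
$\left(O{\left(-7,-1 \right)} - 44\right)^{2} = \left(-2 - 44\right)^{2} = \left(-46\right)^{2} = 2116$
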